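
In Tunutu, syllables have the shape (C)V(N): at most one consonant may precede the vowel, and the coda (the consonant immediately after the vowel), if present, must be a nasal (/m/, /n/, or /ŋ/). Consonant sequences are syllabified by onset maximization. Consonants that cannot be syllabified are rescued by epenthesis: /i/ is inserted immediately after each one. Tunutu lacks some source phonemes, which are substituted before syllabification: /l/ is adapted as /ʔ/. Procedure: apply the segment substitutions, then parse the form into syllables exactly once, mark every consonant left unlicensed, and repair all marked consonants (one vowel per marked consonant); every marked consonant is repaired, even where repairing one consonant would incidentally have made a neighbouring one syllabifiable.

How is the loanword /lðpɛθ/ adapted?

ʔiðipɛθi

Substitution: /l/ → /ʔ/, giving /ʔðpɛθ/.
Under (C)V(N), the unsyllabifiable consonants are /ʔ/, /ð/, /θ/ (only a nasal (/m/, /n/, or /ŋ/) is licensed in coda position; onsets are limited to one consonant).
Inserting the epenthetic vowel yields /ʔ/ → /ʔi/, /ð/ → /ði/, /θ/ → /θi/.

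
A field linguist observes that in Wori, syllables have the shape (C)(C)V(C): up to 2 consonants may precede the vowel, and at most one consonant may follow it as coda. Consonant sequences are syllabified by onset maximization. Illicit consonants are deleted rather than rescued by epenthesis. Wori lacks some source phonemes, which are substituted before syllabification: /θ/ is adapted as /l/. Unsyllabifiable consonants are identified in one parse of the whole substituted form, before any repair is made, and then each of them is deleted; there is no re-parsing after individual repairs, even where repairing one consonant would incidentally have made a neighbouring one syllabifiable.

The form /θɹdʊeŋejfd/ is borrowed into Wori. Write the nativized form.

Substitution: /θ/ → /l/, giving /lɹdʊeŋejfd/.
The consonants /l/, /f/, /d/ cannot be parsed into a legal (C)(C)V(C) syllable (at most one coda consonant is licensed; onsets may contain at most 2 consonants).
Deleting the stranded consonants removes /l/, /f/, /d/.

ɹdʊeŋej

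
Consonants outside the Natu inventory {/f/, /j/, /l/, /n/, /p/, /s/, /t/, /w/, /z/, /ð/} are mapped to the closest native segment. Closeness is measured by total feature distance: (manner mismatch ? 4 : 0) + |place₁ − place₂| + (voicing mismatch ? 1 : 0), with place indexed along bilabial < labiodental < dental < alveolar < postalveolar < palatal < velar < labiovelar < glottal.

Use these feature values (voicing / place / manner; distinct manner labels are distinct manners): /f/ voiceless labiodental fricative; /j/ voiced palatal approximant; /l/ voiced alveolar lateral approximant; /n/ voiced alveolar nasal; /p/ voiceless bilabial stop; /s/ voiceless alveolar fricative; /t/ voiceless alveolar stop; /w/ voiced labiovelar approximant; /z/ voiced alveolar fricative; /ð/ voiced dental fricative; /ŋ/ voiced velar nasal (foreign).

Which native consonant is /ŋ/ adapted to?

n

/n/ is closest: same manner (nasal), place distance 3 (velar→alveolar), same voicing; total 3. Next closest is /j/ at distance 5.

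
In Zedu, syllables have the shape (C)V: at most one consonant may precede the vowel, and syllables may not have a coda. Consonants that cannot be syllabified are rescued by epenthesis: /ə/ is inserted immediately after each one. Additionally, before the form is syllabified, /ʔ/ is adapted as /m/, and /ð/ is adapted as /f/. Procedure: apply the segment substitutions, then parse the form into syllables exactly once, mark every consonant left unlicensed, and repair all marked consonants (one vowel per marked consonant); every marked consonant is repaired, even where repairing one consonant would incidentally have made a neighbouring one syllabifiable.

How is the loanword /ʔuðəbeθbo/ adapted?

mufəbeθəbo

Substitution: /ʔ/ → /m/, /ð/ → /f/, giving /mufəbeθbo/.
Under (C)V, the unsyllabifiable consonants are /θ/ (no codas are permitted; onsets are limited to one consonant).
Inserting the epenthetic vowel yields /θ/ → /θə/.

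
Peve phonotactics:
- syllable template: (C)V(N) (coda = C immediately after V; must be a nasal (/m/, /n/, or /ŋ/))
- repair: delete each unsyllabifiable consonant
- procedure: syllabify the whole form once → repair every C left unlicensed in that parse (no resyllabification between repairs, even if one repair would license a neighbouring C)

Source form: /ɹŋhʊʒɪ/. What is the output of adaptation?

Under (C)V(N), the unsyllabifiable consonants are /ɹ/, /ŋ/ (only a nasal (/m/, /n/, or /ŋ/) is licensed in coda position; onsets are limited to one consonant).
Each unlicensed consonant is deleted: /ɹ/, /ŋ/.

hʊʒɪ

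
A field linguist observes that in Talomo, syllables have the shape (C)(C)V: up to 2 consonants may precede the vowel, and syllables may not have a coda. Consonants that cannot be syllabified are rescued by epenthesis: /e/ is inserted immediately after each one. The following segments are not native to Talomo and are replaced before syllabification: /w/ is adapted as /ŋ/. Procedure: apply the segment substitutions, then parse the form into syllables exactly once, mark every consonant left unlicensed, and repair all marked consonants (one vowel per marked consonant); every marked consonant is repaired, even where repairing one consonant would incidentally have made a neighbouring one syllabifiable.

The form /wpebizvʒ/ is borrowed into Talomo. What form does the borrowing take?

Substitution: /w/ → /ŋ/, giving /ŋpebizvʒ/.
The consonants /z/, /v/, /ʒ/ cannot be parsed into a legal (C)(C)V syllable (no codas are permitted; onsets may contain at most 2 consonants).
Inserting the epenthetic vowel yields /z/ → /ze/, /v/ → /ve/, /ʒ/ → /ʒe/.

ŋpebizeveʒe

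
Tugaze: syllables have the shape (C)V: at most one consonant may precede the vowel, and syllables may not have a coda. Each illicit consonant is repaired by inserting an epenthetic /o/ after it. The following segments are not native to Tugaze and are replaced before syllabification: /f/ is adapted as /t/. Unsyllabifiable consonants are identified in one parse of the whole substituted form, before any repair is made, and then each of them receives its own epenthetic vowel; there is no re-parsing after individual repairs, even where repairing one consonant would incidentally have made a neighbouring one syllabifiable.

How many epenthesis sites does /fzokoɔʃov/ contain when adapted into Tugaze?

After substitution the input is /tzokoɔʃov/.
The unsyllabifiable consonants are /t/, /v/; each receives one epenthetic vowel.

2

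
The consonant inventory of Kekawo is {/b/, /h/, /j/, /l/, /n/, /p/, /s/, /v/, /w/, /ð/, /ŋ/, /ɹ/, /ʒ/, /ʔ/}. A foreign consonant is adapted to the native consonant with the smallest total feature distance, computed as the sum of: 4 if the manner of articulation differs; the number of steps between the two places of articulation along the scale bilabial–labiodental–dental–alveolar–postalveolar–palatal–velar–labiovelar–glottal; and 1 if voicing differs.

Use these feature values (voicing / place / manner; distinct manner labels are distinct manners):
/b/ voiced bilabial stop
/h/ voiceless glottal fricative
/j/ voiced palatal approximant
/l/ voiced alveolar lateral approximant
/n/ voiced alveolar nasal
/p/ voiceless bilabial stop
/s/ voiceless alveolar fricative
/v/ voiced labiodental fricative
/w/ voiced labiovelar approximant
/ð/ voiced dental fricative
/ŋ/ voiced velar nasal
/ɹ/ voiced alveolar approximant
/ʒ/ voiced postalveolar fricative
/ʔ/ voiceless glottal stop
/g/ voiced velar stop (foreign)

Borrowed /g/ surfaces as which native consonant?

ʔ

/ʔ/ is closest: same manner (stop), place distance 2 (velar→glottal), voicing differs (+1); total 3. Next closest is /ŋ/ at distance 4.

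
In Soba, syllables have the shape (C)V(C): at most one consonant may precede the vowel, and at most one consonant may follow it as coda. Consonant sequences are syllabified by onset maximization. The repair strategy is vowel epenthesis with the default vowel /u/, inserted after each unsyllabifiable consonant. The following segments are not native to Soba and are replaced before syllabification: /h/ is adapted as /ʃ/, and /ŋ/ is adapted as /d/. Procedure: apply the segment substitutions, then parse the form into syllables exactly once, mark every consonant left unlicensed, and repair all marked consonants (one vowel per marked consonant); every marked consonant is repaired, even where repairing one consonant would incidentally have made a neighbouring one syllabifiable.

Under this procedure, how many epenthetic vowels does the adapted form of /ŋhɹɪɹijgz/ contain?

4

After substitution the input is /dʃɹɪɹijgz/.
The unsyllabifiable consonants are /d/, /ʃ/, /g/, /z/; each receives one epenthetic vowel.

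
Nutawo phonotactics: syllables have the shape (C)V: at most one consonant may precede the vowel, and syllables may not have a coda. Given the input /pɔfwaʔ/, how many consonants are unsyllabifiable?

2

Under (C)V, the unsyllabifiable consonants are /f/, /ʔ/ (no codas are permitted; onsets are limited to one consonant).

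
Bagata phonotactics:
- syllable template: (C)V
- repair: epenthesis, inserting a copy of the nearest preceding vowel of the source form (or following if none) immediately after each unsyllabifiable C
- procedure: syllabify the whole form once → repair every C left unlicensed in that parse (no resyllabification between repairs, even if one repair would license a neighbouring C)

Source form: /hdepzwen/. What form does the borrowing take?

hedepezewene

Under (C)V, the unsyllabifiable consonants are /h/, /p/, /z/, /n/ (no codas are permitted; onsets are limited to one consonant).
Epenthesis after each stranded consonant: /h/ → /he/, /p/ → /pe/, /z/ → /ze/, /n/ → /ne/.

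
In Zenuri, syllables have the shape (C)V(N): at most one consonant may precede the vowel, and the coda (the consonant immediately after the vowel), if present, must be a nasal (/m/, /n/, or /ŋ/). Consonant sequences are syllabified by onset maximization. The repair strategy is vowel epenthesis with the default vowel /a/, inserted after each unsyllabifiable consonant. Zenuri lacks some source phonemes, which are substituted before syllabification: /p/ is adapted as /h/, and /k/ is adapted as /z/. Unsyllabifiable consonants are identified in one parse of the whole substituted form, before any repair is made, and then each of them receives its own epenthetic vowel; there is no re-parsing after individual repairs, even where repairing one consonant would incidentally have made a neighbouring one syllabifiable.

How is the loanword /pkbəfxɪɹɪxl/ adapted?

hazabəfaxɪɹɪxala

Substitution: /p/ → /h/, /k/ → /z/, giving /hzbəfxɪɹɪxl/.
Syllabifying with onset maximization leaves /h/, /z/, /f/, /x/, /l/ stranded (only a nasal (/m/, /n/, or /ŋ/) is licensed in coda position; onsets are limited to one consonant).
Each unlicensed consonant becomes the onset of a new syllable: /h/ → /ha/, /z/ → /za/, /f/ → /fa/, /x/ → /xa/, /l/ → /la/.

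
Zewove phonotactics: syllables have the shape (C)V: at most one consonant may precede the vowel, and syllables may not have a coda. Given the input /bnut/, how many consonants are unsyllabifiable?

2

Syllabifying with onset maximization leaves /b/, /t/ stranded (no codas are permitted; onsets are limited to one consonant).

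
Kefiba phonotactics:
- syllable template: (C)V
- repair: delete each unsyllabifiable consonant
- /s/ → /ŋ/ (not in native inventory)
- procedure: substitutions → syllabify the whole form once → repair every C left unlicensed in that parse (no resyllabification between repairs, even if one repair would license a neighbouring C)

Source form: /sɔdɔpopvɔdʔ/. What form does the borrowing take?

ŋɔdɔpovɔ

Substitution: /s/ → /ŋ/, giving /ŋɔdɔpopvɔdʔ/.
Under (C)V, the unsyllabifiable consonants are /p/, /d/, /ʔ/ (no codas are permitted; onsets are limited to one consonant).
Deletion applies to /p/, /d/, /ʔ/.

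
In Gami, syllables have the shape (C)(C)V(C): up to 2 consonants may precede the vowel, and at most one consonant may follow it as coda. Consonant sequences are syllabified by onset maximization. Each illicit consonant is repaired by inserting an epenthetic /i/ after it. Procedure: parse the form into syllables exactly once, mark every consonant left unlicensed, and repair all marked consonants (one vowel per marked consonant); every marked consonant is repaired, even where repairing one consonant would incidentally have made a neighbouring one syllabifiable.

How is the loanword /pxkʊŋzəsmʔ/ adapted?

pixkʊŋzəsmiʔi

Syllabifying with onset maximization leaves /p/, /m/, /ʔ/ stranded (at most one coda consonant is licensed; onsets may contain at most 2 consonants).
Inserting the epenthetic vowel yields /p/ → /pi/, /m/ → /mi/, /ʔ/ → /ʔi/.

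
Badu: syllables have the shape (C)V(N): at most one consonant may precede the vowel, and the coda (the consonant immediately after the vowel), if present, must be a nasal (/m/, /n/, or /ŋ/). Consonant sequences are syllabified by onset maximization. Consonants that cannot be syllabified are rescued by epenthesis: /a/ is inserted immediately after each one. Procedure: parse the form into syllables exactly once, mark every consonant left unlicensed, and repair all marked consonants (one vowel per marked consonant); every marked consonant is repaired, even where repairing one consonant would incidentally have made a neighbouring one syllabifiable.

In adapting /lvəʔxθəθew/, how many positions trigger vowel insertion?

The unsyllabifiable consonants are /l/, /ʔ/, /x/, /w/; each receives one epenthetic vowel.

4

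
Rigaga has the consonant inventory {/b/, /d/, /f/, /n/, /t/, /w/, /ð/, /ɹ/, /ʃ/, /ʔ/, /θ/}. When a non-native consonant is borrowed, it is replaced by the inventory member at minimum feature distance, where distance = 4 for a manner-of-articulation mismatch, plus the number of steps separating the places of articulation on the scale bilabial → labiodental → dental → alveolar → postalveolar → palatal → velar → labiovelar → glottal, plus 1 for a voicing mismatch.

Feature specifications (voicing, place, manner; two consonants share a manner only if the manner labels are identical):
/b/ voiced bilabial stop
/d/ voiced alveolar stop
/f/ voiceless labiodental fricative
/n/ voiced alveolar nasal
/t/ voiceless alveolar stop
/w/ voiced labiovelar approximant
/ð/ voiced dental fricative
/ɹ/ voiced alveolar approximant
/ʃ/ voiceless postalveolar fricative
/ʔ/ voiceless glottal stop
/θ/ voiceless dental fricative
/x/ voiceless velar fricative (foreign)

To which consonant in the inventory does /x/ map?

ʃ

/ʃ/ is closest: same manner (fricative), place distance 2 (velar→postalveolar), same voicing; total 2. Next closest is /θ/ at distance 4.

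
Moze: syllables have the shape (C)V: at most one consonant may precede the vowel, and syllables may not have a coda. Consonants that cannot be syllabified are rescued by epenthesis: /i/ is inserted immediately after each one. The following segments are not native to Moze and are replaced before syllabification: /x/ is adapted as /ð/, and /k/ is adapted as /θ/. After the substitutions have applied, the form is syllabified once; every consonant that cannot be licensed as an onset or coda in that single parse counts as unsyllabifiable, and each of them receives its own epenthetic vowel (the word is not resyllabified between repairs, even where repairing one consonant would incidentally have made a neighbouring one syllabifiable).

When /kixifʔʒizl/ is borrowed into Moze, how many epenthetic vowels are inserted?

After substitution the input is /θiðifʔʒizl/.
The unsyllabifiable consonants are /f/, /ʔ/, /z/, /l/; each receives one epenthetic vowel.

4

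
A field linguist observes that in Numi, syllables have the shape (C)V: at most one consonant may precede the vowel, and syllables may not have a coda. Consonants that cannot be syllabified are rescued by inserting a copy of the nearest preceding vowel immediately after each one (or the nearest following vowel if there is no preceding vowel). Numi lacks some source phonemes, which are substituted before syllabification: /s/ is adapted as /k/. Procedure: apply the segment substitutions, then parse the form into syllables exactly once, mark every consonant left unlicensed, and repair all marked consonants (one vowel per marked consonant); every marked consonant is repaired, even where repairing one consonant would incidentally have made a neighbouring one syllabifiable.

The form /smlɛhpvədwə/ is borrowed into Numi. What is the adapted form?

kɛmɛlɛhɛpɛvədəwə

Substitution: /s/ → /k/, giving /kmlɛhpvədwə/.
Under (C)V, the unsyllabifiable consonants are /k/, /m/, /h/, /p/, /d/ (no codas are permitted; onsets are limited to one consonant).
Each unlicensed consonant becomes the onset of a new syllable: /k/ → /kɛ/, /m/ → /mɛ/, /h/ → /hɛ/, /p/ → /pɛ/, /d/ → /də/.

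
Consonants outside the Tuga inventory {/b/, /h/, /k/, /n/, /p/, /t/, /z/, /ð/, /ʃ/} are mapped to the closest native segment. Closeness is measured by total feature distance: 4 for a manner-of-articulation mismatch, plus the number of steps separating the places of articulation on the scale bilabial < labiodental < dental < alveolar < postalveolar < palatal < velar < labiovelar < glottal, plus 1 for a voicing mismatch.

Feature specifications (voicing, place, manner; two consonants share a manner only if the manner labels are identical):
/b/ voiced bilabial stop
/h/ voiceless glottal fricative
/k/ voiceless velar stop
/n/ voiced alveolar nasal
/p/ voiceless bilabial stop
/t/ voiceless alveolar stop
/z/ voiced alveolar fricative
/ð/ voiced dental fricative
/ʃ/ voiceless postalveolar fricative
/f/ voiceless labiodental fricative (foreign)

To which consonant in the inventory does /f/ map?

/ð/ is closest: same manner (fricative), place distance 1 (labiodental→dental), voicing differs (+1); total 2. Next closest is /z/ at distance 3.

ð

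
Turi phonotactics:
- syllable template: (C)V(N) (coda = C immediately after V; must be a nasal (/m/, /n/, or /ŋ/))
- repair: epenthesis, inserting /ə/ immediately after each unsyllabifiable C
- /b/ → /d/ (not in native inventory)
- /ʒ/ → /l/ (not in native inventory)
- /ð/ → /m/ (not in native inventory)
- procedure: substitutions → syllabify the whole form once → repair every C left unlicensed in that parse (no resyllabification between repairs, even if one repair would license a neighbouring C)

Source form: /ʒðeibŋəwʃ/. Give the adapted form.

Substitution: /ʒ/ → /l/, /ð/ → /m/, /b/ → /d/, giving /lmeidŋəwʃ/.
The consonants /l/, /d/, /w/, /ʃ/ cannot be parsed into a legal (C)V(N) syllable (only a nasal (/m/, /n/, or /ŋ/) is licensed in coda position; onsets are limited to one consonant).
Epenthesis after each stranded consonant: /l/ → /lə/, /d/ → /də/, /w/ → /wə/, /ʃ/ → /ʃə/.

ləmeidəŋəwəʃə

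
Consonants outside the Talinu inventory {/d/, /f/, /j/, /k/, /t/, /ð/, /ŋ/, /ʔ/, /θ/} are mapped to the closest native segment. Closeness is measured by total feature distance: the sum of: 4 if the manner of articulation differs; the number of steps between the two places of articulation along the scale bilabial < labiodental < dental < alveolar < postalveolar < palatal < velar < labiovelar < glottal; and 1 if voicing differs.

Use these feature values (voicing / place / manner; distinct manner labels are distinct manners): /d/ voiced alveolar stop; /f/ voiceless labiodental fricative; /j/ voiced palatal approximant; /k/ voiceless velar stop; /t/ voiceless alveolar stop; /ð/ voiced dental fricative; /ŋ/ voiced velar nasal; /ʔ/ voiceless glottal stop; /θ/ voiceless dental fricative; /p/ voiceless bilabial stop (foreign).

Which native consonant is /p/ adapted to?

/t/ is closest: same manner (stop), place distance 3 (bilabial→alveolar), same voicing; total 3. Next closest is /d/ at distance 4.

t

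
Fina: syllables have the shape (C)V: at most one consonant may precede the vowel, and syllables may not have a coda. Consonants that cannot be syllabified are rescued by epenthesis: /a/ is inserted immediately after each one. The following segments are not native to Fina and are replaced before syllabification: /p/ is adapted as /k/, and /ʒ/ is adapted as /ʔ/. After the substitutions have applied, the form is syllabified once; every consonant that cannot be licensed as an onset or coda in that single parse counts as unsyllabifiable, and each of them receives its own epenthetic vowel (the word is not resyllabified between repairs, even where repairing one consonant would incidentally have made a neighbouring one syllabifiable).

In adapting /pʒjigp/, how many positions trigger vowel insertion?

4

After substitution the input is /kʔjigk/.
The unsyllabifiable consonants are /k/, /ʔ/, /g/, /k/; each receives one epenthetic vowel.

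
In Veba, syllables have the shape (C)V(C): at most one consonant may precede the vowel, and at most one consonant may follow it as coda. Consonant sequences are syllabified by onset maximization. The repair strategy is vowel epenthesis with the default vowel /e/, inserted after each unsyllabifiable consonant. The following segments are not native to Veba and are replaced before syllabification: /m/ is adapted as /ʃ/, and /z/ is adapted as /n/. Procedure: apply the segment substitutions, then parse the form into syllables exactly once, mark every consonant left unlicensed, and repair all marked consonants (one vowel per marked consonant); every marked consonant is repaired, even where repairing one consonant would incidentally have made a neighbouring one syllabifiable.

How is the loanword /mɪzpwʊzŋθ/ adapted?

Substitution: /m/ → /ʃ/, /z/ → /n/, giving /ʃɪnpwʊnŋθ/.
The consonants /p/, /ŋ/, /θ/ cannot be parsed into a legal (C)V(C) syllable (at most one coda consonant is licensed; onsets are limited to one consonant).
Each unlicensed consonant becomes the onset of a new syllable: /p/ → /pe/, /ŋ/ → /ŋe/, /θ/ → /θe/.

ʃɪnpewʊnŋeθe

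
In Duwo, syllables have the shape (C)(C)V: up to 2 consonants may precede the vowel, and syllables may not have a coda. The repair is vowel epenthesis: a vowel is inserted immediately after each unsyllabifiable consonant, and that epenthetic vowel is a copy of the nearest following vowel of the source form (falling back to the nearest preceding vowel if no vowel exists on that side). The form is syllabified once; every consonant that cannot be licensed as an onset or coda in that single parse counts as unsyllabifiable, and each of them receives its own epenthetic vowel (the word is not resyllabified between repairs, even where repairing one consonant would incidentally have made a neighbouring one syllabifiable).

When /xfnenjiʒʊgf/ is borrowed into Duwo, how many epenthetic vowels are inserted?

3

The unsyllabifiable consonants are /x/, /g/, /f/; each receives one epenthetic vowel.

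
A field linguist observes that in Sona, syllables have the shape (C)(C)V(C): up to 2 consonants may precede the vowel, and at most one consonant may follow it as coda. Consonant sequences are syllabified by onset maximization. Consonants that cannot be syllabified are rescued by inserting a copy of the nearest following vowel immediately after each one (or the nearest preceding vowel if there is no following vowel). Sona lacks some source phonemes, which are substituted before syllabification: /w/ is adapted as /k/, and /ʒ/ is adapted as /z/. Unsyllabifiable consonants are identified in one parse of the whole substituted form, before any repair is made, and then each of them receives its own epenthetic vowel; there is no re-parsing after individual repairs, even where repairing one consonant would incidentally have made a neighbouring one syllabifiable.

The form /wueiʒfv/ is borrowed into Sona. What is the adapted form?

kueizfivi

Substitution: /w/ → /k/, /ʒ/ → /z/, giving /kueizfv/.
Under (C)(C)V(C), the unsyllabifiable consonants are /f/, /v/ (at most one coda consonant is licensed; onsets may contain at most 2 consonants).
Epenthesis after each stranded consonant: /f/ → /fi/, /v/ → /vi/.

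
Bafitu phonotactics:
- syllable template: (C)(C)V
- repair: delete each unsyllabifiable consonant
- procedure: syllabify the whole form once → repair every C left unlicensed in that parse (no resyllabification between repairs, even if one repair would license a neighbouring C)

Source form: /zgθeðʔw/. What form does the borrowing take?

Syllabifying with onset maximization leaves /z/, /ð/, /ʔ/, /w/ stranded (no codas are permitted; onsets may contain at most 2 consonants).
Deleting the stranded consonants removes /z/, /ð/, /ʔ/, /w/.

gθe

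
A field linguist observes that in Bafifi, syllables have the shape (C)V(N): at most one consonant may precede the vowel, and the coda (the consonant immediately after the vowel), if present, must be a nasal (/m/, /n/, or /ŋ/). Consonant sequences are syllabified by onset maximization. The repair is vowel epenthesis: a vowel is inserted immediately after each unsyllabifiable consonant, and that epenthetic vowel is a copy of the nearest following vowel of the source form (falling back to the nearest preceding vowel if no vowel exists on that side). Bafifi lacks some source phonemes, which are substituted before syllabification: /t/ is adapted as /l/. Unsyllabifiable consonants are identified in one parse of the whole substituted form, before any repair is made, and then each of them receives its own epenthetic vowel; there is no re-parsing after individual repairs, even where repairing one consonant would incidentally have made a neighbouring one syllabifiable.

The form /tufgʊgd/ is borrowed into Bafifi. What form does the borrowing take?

Substitution: /t/ → /l/, giving /lufgʊgd/.
Under (C)V(N), the unsyllabifiable consonants are /f/, /g/, /d/ (only a nasal (/m/, /n/, or /ŋ/) is licensed in coda position; onsets are limited to one consonant).
Each unlicensed consonant becomes the onset of a new syllable: /f/ → /fʊ/, /g/ → /gʊ/, /d/ → /dʊ/.

lufʊgʊgʊdʊ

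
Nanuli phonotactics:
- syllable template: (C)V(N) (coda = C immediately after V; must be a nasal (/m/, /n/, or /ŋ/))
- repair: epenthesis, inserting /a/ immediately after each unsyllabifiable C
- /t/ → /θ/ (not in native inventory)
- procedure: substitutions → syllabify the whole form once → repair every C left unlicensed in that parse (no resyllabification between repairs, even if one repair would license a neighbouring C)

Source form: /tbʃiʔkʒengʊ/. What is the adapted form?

Substitution: /t/ → /θ/, giving /θbʃiʔkʒengʊ/.
Under (C)V(N), the unsyllabifiable consonants are /θ/, /b/, /ʔ/, /k/ (only a nasal (/m/, /n/, or /ŋ/) is licensed in coda position; onsets are limited to one consonant).
Epenthesis after each stranded consonant: /θ/ → /θa/, /b/ → /ba/, /ʔ/ → /ʔa/, /k/ → /ka/.

θabaʃiʔakaʒengʊ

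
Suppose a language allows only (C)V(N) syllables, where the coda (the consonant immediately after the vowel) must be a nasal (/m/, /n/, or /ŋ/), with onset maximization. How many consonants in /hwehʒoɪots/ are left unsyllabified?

4

Syllabifying with onset maximization leaves /h/, /h/, /t/, /s/ stranded (only a nasal (/m/, /n/, or /ŋ/) is licensed in coda position; onsets are limited to one consonant).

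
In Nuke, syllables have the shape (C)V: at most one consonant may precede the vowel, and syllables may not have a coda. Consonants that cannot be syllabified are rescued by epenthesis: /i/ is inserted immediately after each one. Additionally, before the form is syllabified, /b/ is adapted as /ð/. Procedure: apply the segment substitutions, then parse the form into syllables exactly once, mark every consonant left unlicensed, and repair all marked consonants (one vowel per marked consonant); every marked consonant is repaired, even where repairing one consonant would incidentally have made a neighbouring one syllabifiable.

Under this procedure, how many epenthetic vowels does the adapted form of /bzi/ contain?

After substitution the input is /ðzi/.
The unsyllabifiable consonants are /ð/; each receives one epenthetic vowel.

1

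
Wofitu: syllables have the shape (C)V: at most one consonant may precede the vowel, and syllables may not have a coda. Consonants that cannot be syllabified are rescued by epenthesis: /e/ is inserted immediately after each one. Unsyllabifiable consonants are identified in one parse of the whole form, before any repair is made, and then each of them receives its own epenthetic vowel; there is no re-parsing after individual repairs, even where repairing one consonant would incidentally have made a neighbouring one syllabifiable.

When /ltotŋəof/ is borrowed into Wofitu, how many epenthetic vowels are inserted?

The unsyllabifiable consonants are /l/, /t/, /f/; each receives one epenthetic vowel.

3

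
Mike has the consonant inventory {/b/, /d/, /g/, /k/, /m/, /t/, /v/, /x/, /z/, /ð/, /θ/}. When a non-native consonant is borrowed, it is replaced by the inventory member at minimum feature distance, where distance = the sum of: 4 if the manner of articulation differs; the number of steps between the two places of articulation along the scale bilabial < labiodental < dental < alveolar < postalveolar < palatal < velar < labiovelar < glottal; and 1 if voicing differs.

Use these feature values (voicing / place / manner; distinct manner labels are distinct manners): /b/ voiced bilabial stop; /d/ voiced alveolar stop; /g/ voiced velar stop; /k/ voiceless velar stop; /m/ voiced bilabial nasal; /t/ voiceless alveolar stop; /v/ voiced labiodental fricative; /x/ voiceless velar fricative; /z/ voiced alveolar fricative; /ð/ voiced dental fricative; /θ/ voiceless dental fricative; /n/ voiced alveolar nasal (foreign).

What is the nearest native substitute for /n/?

/m/ is closest: same manner (nasal), place distance 3 (alveolar→bilabial), same voicing; total 3. Next closest is /d/ at distance 4.

m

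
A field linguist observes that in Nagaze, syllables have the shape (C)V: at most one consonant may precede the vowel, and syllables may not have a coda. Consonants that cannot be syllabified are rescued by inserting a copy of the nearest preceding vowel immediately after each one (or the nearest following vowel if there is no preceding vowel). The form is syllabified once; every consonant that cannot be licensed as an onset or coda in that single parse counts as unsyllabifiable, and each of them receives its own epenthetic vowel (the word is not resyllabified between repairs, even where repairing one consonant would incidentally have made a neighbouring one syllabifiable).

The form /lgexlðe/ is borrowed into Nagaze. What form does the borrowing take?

Syllabifying with onset maximization leaves /l/, /x/, /l/ stranded (no codas are permitted; onsets are limited to one consonant).
Each unlicensed consonant becomes the onset of a new syllable: /l/ → /le/, /x/ → /xe/, /l/ → /le/.

legexeleðe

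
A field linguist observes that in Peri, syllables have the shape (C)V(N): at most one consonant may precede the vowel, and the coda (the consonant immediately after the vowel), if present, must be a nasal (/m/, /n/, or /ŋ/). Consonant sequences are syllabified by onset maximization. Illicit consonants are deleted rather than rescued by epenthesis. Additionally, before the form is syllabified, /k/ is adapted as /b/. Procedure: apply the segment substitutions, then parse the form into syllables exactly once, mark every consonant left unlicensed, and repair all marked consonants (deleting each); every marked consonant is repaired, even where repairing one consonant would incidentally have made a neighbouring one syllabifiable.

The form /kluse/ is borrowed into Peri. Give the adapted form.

luse

Substitution: /k/ → /b/, giving /bluse/.
Under (C)V(N), the unsyllabifiable consonants are /b/ (only a nasal (/m/, /n/, or /ŋ/) is licensed in coda position; onsets are limited to one consonant).
Each unlicensed consonant is deleted: /b/.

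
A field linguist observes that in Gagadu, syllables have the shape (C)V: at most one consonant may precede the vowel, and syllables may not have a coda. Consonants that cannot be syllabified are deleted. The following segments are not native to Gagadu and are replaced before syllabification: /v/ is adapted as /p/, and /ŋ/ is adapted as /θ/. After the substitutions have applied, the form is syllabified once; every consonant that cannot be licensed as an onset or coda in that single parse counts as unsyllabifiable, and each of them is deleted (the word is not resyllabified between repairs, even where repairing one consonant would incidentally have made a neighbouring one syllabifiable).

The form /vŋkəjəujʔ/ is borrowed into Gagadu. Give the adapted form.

kəjəu

Substitution: /v/ → /p/, /ŋ/ → /θ/, giving /pθkəjəujʔ/.
The consonants /p/, /θ/, /j/, /ʔ/ cannot be parsed into a legal (C)V syllable (no codas are permitted; onsets are limited to one consonant).
Deleting the stranded consonants removes /p/, /θ/, /j/, /ʔ/.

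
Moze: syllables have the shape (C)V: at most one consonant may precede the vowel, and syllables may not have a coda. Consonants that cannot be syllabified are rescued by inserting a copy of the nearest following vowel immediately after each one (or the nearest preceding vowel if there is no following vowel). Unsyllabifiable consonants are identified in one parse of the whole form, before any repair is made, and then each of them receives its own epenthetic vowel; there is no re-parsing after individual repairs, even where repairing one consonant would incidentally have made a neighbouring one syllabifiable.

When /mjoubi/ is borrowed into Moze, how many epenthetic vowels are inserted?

The unsyllabifiable consonants are /m/; each receives one epenthetic vowel.

1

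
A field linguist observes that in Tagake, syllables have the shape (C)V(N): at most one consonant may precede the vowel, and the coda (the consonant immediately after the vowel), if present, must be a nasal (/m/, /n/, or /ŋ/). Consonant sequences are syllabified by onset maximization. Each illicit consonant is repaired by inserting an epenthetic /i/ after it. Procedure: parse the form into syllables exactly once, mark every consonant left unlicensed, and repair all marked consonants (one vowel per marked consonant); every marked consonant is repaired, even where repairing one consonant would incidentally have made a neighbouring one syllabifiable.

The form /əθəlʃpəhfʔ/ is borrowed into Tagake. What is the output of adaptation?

The consonants /l/, /ʃ/, /h/, /f/, /ʔ/ cannot be parsed into a legal (C)V(N) syllable (only a nasal (/m/, /n/, or /ŋ/) is licensed in coda position; onsets are limited to one consonant).
Each unlicensed consonant becomes the onset of a new syllable: /l/ → /li/, /ʃ/ → /ʃi/, /h/ → /hi/, /f/ → /fi/, /ʔ/ → /ʔi/.

əθəliʃipəhifiʔi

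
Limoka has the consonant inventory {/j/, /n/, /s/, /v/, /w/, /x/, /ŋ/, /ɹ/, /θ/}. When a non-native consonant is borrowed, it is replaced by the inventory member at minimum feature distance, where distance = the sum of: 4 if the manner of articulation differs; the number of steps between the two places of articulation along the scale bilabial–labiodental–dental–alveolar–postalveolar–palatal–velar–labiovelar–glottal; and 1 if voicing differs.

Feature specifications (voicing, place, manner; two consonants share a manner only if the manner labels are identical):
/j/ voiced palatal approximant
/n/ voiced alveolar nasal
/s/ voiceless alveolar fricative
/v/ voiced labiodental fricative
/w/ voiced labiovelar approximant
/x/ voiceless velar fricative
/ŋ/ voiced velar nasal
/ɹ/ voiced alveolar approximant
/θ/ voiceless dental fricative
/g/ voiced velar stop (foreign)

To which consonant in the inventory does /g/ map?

ŋ

/ŋ/ is closest: manner differs (stop→nasal, +4), place distance 0 (velar→velar), same voicing; total 4. Next closest is /j/ at distance 5.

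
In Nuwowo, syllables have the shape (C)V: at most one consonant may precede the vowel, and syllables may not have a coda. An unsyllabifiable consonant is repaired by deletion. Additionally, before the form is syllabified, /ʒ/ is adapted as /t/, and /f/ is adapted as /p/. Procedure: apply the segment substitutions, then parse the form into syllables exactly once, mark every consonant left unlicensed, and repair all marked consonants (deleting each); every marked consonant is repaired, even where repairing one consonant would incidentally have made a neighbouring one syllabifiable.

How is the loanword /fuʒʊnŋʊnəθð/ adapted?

Substitution: /f/ → /p/, /ʒ/ → /t/, giving /putʊnŋʊnəθð/.
The consonants /n/, /θ/, /ð/ cannot be parsed into a legal (C)V syllable (no codas are permitted; onsets are limited to one consonant).
Deleting the stranded consonants removes /n/, /θ/, /ð/.

putʊŋʊnə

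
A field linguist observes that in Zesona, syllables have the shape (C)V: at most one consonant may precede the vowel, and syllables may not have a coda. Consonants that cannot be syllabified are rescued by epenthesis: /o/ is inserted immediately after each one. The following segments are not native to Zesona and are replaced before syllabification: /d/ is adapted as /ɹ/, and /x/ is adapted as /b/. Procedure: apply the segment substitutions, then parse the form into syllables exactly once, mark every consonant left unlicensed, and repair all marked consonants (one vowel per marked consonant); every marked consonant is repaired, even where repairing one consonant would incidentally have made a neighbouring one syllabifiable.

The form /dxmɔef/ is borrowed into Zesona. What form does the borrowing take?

Substitution: /d/ → /ɹ/, /x/ → /b/, giving /ɹbmɔef/.
Under (C)V, the unsyllabifiable consonants are /ɹ/, /b/, /f/ (no codas are permitted; onsets are limited to one consonant).
Epenthesis after each stranded consonant: /ɹ/ → /ɹo/, /b/ → /bo/, /f/ → /fo/.

ɹobomɔefo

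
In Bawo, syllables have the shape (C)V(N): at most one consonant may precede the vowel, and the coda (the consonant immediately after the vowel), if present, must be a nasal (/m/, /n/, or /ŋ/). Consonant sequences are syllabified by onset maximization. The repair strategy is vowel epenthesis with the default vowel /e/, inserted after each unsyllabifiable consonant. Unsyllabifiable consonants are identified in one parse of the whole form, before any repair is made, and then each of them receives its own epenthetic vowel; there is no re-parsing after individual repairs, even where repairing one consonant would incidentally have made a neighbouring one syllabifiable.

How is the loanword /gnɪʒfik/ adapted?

genɪʒefike

Syllabifying with onset maximization leaves /g/, /ʒ/, /k/ stranded (only a nasal (/m/, /n/, or /ŋ/) is licensed in coda position; onsets are limited to one consonant).
Epenthesis after each stranded consonant: /g/ → /ge/, /ʒ/ → /ʒe/, /k/ → /ke/.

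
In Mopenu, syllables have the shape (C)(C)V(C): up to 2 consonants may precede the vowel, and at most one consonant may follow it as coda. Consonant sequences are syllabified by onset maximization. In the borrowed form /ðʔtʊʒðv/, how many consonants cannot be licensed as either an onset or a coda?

Syllabifying with onset maximization leaves /ð/, /ð/, /v/ stranded (at most one coda consonant is licensed; onsets may contain at most 2 consonants).

3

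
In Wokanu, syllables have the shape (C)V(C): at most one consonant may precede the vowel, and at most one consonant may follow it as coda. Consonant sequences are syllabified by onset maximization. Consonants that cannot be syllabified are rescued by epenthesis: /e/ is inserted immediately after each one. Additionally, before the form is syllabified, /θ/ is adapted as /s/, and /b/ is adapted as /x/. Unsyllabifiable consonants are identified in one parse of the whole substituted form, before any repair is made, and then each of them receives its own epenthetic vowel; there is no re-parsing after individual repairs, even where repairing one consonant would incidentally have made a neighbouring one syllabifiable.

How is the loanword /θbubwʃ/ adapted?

Substitution: /θ/ → /s/, /b/ → /x/, giving /sxuxwʃ/.
The consonants /s/, /w/, /ʃ/ cannot be parsed into a legal (C)V(C) syllable (at most one coda consonant is licensed; onsets are limited to one consonant).
Inserting the epenthetic vowel yields /s/ → /se/, /w/ → /we/, /ʃ/ → /ʃe/.

sexuxweʃe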